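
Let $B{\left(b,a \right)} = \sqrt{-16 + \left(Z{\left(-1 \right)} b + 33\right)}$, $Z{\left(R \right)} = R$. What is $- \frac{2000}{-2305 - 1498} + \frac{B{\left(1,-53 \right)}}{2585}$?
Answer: $\frac{5185212}{9830755} \approx 0.52745$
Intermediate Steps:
$B{\left(b,a \right)} = \sqrt{17 - b}$ ($B{\left(b,a \right)} = \sqrt{-16 - \left(-33 + b\right)} = \sqrt{17 - b}$)
$- \frac{2000}{-2305 - 1498} + \frac{B{\left(1,-53 \right)}}{2585} = - \frac{2000}{-2305 - 1498} + \frac{\sqrt{17 - 1}}{2585} = - \frac{2000}{-3803} + \sqrt{17 - 1} \cdot \frac{1}{2585} = \left(-2000\right) \left(- \frac{1}{3803}\right) + \sqrt{16} \cdot \frac{1}{2585} = \frac{2000}{3803} + 4 \cdot \frac{1}{2585} = \frac{2000}{3803} + \frac{4}{2585} = \frac{5185212}{9830755}$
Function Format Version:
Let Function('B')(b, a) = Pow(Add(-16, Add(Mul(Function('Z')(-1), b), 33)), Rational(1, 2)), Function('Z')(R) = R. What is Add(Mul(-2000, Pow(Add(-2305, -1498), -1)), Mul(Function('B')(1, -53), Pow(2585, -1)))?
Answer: Rational(5185212, 9830755) ≈ 0.52745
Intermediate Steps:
Function('B')(b, a) = Pow(Add(17, Mul(-1, b)), Rational(1, 2)) (Function('B')(b, a) = Pow(Add(-16, Add(Mul(-1, b), 33)), Rational(1, 2)) = Pow(Add(-16, Add(33, Mul(-1, b))), Rational(1, 2)) = Pow(Add(17, Mul(-1, b)), Rational(1, 2)))
Add(Mul(-2000, Pow(Add(-2305, -1498), -1)), Mul(Function('B')(1, -53), Pow(2585, -1))) = Add(Mul(-2000, Pow(Add(-2305, -1498), -1)), Mul(Pow(Add(17, Mul(-1, 1)), Rational(1, 2)), Pow(2585, -1))) = Add(Mul(-2000, Pow(-3803, -1)), Mul(Pow(Add(17, -1), Rational(1, 2)), Rational(1, 2585))) = Add(Mul(-2000, Rational(-1, 3803)), Mul(Pow(16, Rational(1, 2)), Rational(1, 2585))) = Add(Rational(2000, 3803), Mul(4, Rational(1, 2585))) = Add(Rational(2000, 3803), Rational(4, 2585)) = Rational(5185212, 9830755)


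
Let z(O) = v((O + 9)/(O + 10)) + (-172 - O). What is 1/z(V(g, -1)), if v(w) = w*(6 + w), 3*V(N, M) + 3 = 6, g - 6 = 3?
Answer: -121/20173 ≈ -0.0059981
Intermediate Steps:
g = 9 (g = 6 + 3 = 9)
V(N, M) = 1 (V(N, M) = -1 + (⅓)*6 = -1 + 2 = 1)
z(O) = -172 - O + (6 + (9 + O)/(10 + O))*(9 + O)/(10 + O) (z(O) = ((O + 9)/(O + 10))*(6 + (O + 9)/(O + 10)) + (-172 - O) = ((9 + O)/(10 + O))*(6 + (9 + O)/(10 + O)) + (-172 - O) = (6 + (9 + O)/(10 + O))*(9 + O)/(10 + O) + (-172 - O) = -172 - O + (6 + (9 + O)/(10 + O))*(9 + O)/(10 + O))
1/z(V(g, -1)) = 1/(((9 + 1)*(69 + 7*1) - (10 + 1)²*(172 + 1))/(10 + 1)²) = 1/((10*(69 + 7) - 1*11²*173)/11²) = 1/((10*76 - 1*121*173)/121) = 1/((760 - 20933)/121) = 1/((1/121)*(-20173)) = 1/(-20173/121) = -121/20173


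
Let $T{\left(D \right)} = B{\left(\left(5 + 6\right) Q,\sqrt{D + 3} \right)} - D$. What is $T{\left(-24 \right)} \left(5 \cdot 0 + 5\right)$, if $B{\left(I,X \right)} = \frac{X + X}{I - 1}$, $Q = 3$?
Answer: $120 + \frac{5 i \sqrt{21}}{16} \approx 120.0 + 1.4321 i$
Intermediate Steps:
$B{\left(I,X \right)} = \frac{2 X}{-1 + I}$
$T{\left(D \right)} = - D + \frac{\sqrt{3 + D}}{16}$ ($T{\left(D \right)} = \frac{2 \sqrt{D + 3}}{-1 + \left(5 + 6\right) 3} - D = \frac{2 \sqrt{3 + D}}{-1 + 11 \cdot 3} - D = \frac{2 \sqrt{3 + D}}{-1 + 33} - D = \frac{2 \sqrt{3 + D}}{32} - D = 2 \sqrt{3 + D} \frac{1}{32} - D = \frac{\sqrt{3 + D}}{16} - D = - D + \frac{\sqrt{3 + D}}{16}$)
$T{\left(-24 \right)} \left(5 \cdot 0 + 5\right) = \left(\left(-1\right) \left(-24\right) + \frac{\sqrt{3 - 24}}{16}\right) \left(5 \cdot 0 + 5\right) = \left(24 + \frac{\sqrt{-21}}{16}\right) \left(0 + 5\right) = \left(24 + \frac{i \sqrt{21}}{16}\right) 5 = 120 + \frac{5 i \sqrt{21}}{16}$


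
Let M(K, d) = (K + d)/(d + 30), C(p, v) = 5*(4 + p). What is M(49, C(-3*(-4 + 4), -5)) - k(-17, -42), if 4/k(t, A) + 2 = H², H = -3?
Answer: 283/350 ≈ 0.80857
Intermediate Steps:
C(p, v) = 20 + 5*p
M(K, d) = (K + d)/(30 + d)
k(t, A) = 4/7 (k(t, A) = 4/(-2 + (-3)²) = 4/(-2 + 9) = 4/7)
M(49, C(-3*(-4 + 4), -5)) - k(-17, -42) = (49 + (20 + 5*(-3*(-4 + 4))))/(30 + (20 + 5*(-3*(-4 + 4)))) - 1*4/7 = (49 + (20 + 5*(-3*0)))/(30 + (20 + 5*(-3*0))) - 4/7 = (49 + (20 + 5*0))/(30 + (20 + 5*0)) - 4/7 = (49 + (20 + 0))/(30 + (20 + 0)) - 4/7 = (49 + 20)/(30 + 20) - 4/7 = 69/50 - 4/7 = 283/350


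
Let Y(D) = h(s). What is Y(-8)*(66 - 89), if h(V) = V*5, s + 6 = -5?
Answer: 1265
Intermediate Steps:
s = -11 (s = -6 - 5 = -11)
h(V) = 5*V
Y(D) = -55 (Y(D) = 5*(-11) = -55)
Y(-8)*(66 - 89) = -55*(66 - 89) = -55*(-23) = 1265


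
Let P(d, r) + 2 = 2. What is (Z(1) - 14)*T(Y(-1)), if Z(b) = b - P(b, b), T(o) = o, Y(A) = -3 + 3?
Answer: 0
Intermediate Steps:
P(d, r) = 0 (P(d, r) = -2 + 2 = 0)
Y(A) = 0
Z(b) = b (Z(b) = b - 1*0 = b + 0 = b)
(Z(1) - 14)*T(Y(-1)) = (1 - 14)*0 = -13*0 = 0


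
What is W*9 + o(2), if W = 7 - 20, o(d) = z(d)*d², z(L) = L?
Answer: -109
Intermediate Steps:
o(d) = d³ (o(d) = d*d² = d³)
W = -13
W*9 + o(2) = -13*9 + 2³ = -117 + 8 = -109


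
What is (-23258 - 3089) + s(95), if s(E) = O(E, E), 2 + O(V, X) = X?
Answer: -26254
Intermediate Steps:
O(V, X) = -2 + X
s(E) = -2 + E
(-23258 - 3089) + s(95) = (-23258 - 3089) + (-2 + 95) = -26347 + 93 = -26254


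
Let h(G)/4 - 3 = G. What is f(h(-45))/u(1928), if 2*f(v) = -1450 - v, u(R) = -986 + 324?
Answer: 641/662 ≈ 0.96828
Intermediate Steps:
u(R) = -662
h(G) = 12 + 4*G
f(v) = -725 - v/2 (f(v) = (-1450 - v)/2 = -725 - v/2)
f(h(-45))/u(1928) = (-725 - (12 + 4*(-45))/2)/(-662) = (-725 - (12 - 180)/2)*(-1/662) = (-725 - 1/2*(-168))*(-1/662) = (-725 + 84)*(-1/662) = -641*(-1/662) = 641/662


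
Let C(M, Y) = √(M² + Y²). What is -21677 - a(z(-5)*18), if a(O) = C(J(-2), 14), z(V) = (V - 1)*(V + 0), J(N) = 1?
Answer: -21677 - √197 ≈ -21691.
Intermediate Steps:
z(V) = V*(-1 + V) (z(V) = (-1 + V)*V = V*(-1 + V))
a(O) = √197 (a(O) = √(1² + 14²) = √(1 + 196) = √197)
-21677 - a(z(-5)*18) = -21677 - √197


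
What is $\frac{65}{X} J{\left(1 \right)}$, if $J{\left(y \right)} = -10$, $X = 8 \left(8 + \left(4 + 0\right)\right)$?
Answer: $- \frac{325}{48} \approx -6.7708$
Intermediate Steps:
$X = 96$ ($X = 8 \left(8 + 4\right) = 8 \cdot 12 = 96$)
$\frac{65}{X} J{\left(1 \right)} = \frac{65}{96} \left(-10\right) = - \frac{325}{48}$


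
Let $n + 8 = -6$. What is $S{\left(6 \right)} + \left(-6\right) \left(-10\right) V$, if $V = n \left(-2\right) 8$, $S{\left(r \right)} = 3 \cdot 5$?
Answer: $13455$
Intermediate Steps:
$n = -14$ ($n = -8 - 6 = -14$)
$S{\left(r \right)} = 15$
$V = 224$ ($V = \left(-14\right) \left(-2\right) 8 = 28 \cdot 8 = 224$)
$S{\left(6 \right)} + \left(-6\right) \left(-10\right) V = 15 + \left(-6\right) \left(-10\right) 224 = 15 + 60 \cdot 224 = 15 + 13440 = 13455$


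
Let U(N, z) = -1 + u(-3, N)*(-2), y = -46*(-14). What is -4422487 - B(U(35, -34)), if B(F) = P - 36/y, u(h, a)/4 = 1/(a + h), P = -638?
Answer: -711917680/161 ≈ -4.4218e+6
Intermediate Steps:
u(h, a) = 4/(a + h)
y = 644
U(N, z) = -1 - 8/(-3 + N) (U(N, z) = -1 + (4/(N - 3))*(-2) = -1 + (4/(-3 + N))*(-2) = -1 - 8/(-3 + N))
B(F) = -102727/161 (B(F) = -638 - 36/644 = -638 - 36*1/644 = -638 - 9/161 = -102727/161)
-4422487 - B(U(35, -34)) = -4422487 - 1*(-102727/161) = -4422487 + 102727/161 = -711917680/161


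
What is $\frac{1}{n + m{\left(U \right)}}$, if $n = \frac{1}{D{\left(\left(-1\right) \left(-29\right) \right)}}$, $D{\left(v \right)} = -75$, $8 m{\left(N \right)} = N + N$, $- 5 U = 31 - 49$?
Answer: $\frac{150}{133} \approx 1.1278$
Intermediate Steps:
$U = \frac{18}{5}$ ($U = - \frac{31 - 49}{5} = \left(- \frac{1}{5}\right) \left(-18\right) = \frac{18}{5} \approx 3.6$)
$m{\left(N \right)} = \frac{N}{4}$ ($m{\left(N \right)} = \frac{N + N}{8} = \frac{2 N}{8} = \frac{N}{4}$)
$n = - \frac{1}{75}$ ($n = \frac{1}{-75} = - \frac{1}{75} \approx -0.013333$)
$\frac{1}{n + m{\left(U \right)}} = \frac{1}{- \frac{1}{75} + \frac{1}{4} \cdot \frac{18}{5}} = \frac{1}{- \frac{1}{75} + \frac{9}{10}} = \frac{1}{\frac{133}{150}} = \frac{150}{133}$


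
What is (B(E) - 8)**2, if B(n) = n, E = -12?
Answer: 400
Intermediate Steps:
(B(E) - 8)**2 = (-12 - 8)**2 = (-20)**2 = 400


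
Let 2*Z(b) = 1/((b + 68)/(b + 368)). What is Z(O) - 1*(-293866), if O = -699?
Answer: 370859223/1262 ≈ 2.9387e+5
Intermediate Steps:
Z(b) = (368 + b)/(2*(68 + b)) (Z(b) = 1/(2*(((b + 68)/(b + 368)))) = 1/(2*(((68 + b)/(368 + b)))) = ((368 + b)/(68 + b))/2 = (368 + b)/(2*(68 + b)))
Z(O) - 1*(-293866) = (368 - 699)/(2*(68 - 699)) - 1*(-293866) = (½)*(-331)/(-631) + 293866 = (½)*(-1/631)*(-331) + 293866 = 331/1262 + 293866 = 370859223/1262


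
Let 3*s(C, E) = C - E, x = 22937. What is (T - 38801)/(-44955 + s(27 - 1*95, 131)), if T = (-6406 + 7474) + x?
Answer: 11097/33766 ≈ 0.32864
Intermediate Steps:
s(C, E) = -E/3 + C/3 (s(C, E) = (C - E)/3 = -E/3 + C/3)
T = 24005 (T = (-6406 + 7474) + 22937 = 1068 + 22937 = 24005)
(T - 38801)/(-44955 + s(27 - 1*95, 131)) = (24005 - 38801)/(-44955 + (-⅓*131 + (27 - 1*95)/3)) = -14796/(-44955 + (-131/3 + (27 - 95)/3)) = -14796/(-44955 + (-131/3 + (⅓)*(-68))) = -14796/(-44955 + (-131/3 - 68/3)) = -14796/(-44955 - 199/3) = -14796/(-135064/3) = -14796*(-3/135064) = 11097/33766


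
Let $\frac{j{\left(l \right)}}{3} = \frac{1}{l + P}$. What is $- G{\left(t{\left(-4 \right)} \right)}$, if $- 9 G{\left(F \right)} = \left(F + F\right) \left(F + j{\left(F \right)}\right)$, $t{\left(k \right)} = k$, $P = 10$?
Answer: $\frac{28}{9} \approx 3.1111$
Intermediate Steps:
$j{\left(l \right)} = \frac{3}{10 + l}$ ($j{\left(l \right)} = \frac{3}{l + 10} = \frac{3}{10 + l}$)
$G{\left(F \right)} = - \frac{2 F \left(F + \frac{3}{10 + F}\right)}{9}$ ($G{\left(F \right)} = - \frac{\left(F + F\right) \left(F + \frac{3}{10 + F}\right)}{9} = - \frac{2 F \left(F + \frac{3}{10 + F}\right)}{9}$)
$- G{\left(t{\left(-4 \right)} \right)} = - \frac{\left(-2\right) \left(-4\right) \left(3 - 4 \left(10 - 4\right)\right)}{90 + 9 \left(-4\right)} = - \frac{\left(-2\right) \left(-4\right) \left(3 - 24\right)}{90 - 36} = - \frac{\left(-2\right) \left(-4\right) \left(3 - 24\right)}{54} = - \frac{\left(-2\right) \left(-4\right) \left(-21\right)}{54} = \left(-1\right) \left(- \frac{28}{9}\right) = \frac{28}{9}$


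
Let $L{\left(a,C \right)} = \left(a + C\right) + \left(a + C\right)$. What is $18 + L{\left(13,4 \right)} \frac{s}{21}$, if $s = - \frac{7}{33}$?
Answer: $\frac{1748}{99} \approx 17.657$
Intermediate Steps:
$s = - \frac{7}{33}$ ($s = \left(-7\right) \frac{1}{33} = - \frac{7}{33} \approx -0.21212$)
$L{\left(a,C \right)} = 2 C + 2 a$ ($L{\left(a,C \right)} = \left(C + a\right) + \left(C + a\right) = 2 C + 2 a$)
$18 + L{\left(13,4 \right)} \frac{s}{21} = 18 + \left(2 \cdot 4 + 2 \cdot 13\right) \left(- \frac{7}{33 \cdot 21}\right) = 18 + \left(8 + 26\right) \left(\left(- \frac{7}{33}\right) \frac{1}{21}\right) = 18 + 34 \left(- \frac{1}{99}\right) = 18 - \frac{34}{99} = \frac{1748}{99}$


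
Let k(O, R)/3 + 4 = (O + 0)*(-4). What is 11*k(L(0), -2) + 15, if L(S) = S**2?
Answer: -117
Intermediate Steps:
k(O, R) = -12 - 12*O (k(O, R) = -12 + 3*((O + 0)*(-4)) = -12 + 3*(O*(-4)) = -12 + 3*(-4*O) = -12 - 12*O)
11*k(L(0), -2) + 15 = 11*(-12 - 12*0**2) + 15 = 11*(-12 - 12*0) + 15 = 11*(-12 + 0) + 15 = 11*(-12) + 15 = -132 + 15 = -117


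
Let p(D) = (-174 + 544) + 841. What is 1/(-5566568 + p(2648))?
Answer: -1/5565357 ≈ -1.7968e-7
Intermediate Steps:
p(D) = 1211 (p(D) = 370 + 841 = 1211)
1/(-5566568 + p(2648)) = 1/(-5566568 + 1211) = 1/(-5565357) = -1/5565357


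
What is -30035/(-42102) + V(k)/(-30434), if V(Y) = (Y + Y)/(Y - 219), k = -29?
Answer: 56672671301/79442600616 ≈ 0.71338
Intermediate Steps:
V(Y) = 2*Y/(-219 + Y) (V(Y) = (2*Y)/(-219 + Y) = 2*Y/(-219 + Y))
-30035/(-42102) + V(k)/(-30434) = -30035/(-42102) + (2*(-29)/(-219 - 29))/(-30434) = -30035*(-1/42102) + (2*(-29)/(-248))*(-1/30434) = 30035/42102 + (2*(-29)*(-1/248))*(-1/30434) = 30035/42102 + (29/124)*(-1/30434) = 30035/42102 - 29/3773816 = 56672671301/79442600616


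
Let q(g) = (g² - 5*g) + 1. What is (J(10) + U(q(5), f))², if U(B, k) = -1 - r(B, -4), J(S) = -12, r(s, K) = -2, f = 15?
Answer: 121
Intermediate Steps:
q(g) = 1 + g² - 5*g
U(B, k) = 1 (U(B, k) = -1 - 1*(-2) = -1 + 2 = 1)
(J(10) + U(q(5), f))² = (-12 + 1)² = (-11)² = 121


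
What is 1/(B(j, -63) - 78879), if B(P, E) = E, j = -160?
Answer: -1/78942 ≈ -1.2668e-5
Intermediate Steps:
1/(B(j, -63) - 78879) = 1/(-63 - 78879) = 1/(-78942) = -1/78942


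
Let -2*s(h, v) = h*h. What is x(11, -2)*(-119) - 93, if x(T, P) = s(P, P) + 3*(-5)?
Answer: 1930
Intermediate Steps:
s(h, v) = -h**2/2 (s(h, v) = -h*h/2 = -h**2/2)
x(T, P) = -15 - P**2/2 (x(T, P) = -P**2/2 + 3*(-5) = -P**2/2 - 15 = -15 - P**2/2)
x(11, -2)*(-119) - 93 = (-15 - 1/2*(-2)**2)*(-119) - 93 = (-15 - 1/2*4)*(-119) - 93 = (-15 - 2)*(-119) - 93 = -17*(-119) - 93 = 2023 - 93 = 1930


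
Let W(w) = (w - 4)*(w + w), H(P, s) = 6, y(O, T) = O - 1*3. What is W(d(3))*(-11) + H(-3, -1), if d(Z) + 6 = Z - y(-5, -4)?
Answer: -104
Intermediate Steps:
y(O, T) = -3 + O (y(O, T) = O - 3 = -3 + O)
d(Z) = 2 + Z (d(Z) = -6 + (Z - (-3 - 5)) = -6 + (Z - 1*(-8)) = -6 + (Z + 8) = -6 + (8 + Z) = 2 + Z)
W(w) = 2*w*(-4 + w) (W(w) = (-4 + w)*(2*w) = 2*w*(-4 + w))
W(d(3))*(-11) + H(-3, -1) = (2*(2 + 3)*(-4 + (2 + 3)))*(-11) + 6 = (2*5*(-4 + 5))*(-11) + 6 = (2*5*1)*(-11) + 6 = 10*(-11) + 6 = -110 + 6 = -104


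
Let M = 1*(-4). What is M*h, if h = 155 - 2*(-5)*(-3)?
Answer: -500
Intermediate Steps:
M = -4
h = 125 (h = 155 + 10*(-3) = 155 - 30 = 125)
M*h = -4*125 = -500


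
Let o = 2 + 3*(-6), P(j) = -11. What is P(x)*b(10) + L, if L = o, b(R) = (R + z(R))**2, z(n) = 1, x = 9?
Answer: -1347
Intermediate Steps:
b(R) = (1 + R)**2 (b(R) = (R + 1)**2 = (1 + R)**2)
o = -16 (o = 2 - 18 = -16)
L = -16
P(x)*b(10) + L = -11*(1 + 10)**2 - 16 = -11*11**2 - 16 = -11*121 - 16 = -1331 - 16 = -1347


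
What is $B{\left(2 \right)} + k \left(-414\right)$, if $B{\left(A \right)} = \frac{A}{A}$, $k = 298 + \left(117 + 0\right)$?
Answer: $-171809$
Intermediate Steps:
$k = 415$ ($k = 298 + 117 = 415$)
$B{\left(A \right)} = 1$
$B{\left(2 \right)} + k \left(-414\right) = 1 + 415 \left(-414\right) = 1 - 171810 = -171809$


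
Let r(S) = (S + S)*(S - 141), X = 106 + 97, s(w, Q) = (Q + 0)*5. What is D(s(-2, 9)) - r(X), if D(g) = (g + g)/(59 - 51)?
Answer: -100643/4 ≈ -25161.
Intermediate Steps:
s(w, Q) = 5*Q (s(w, Q) = Q*5 = 5*Q)
D(g) = g/4 (D(g) = (2*g)/8 = (2*g)*(⅛) = g/4)
X = 203
r(S) = 2*S*(-141 + S) (r(S) = (2*S)*(-141 + S) = 2*S*(-141 + S))
D(s(-2, 9)) - r(X) = (5*9)/4 - 2*203*(-141 + 203) = (¼)*45 - 2*203*62 = 45/4 - 1*25172 = 45/4 - 25172 = -100643/4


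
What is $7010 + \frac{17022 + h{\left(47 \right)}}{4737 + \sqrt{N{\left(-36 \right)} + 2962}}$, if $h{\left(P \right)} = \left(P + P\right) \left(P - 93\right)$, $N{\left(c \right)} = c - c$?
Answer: $\frac{157337961496}{22436207} - \frac{12698 \sqrt{2962}}{22436207} \approx 7012.6$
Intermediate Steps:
$N{\left(c \right)} = 0$
$h{\left(P \right)} = 2 P \left(-93 + P\right)$
$7010 + \frac{17022 + h{\left(47 \right)}}{4737 + \sqrt{N{\left(-36 \right)} + 2962}} = 7010 + \frac{17022 + 2 \cdot 47 \left(-93 + 47\right)}{4737 + \sqrt{0 + 2962}} = 7010 + \frac{17022 + 2 \cdot 47 \left(-46\right)}{4737 + \sqrt{2962}} = 7010 + \frac{17022 - 4324}{4737 + \sqrt{2962}} = 7010 + \frac{12698}{4737 + \sqrt{2962}}$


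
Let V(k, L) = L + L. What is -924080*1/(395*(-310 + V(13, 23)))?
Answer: 23102/2607 ≈ 8.8615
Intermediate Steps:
V(k, L) = 2*L
-924080*1/(395*(-310 + V(13, 23))) = -924080*1/(395*(-310 + 2*23)) = -924080*1/(395*(-310 + 46)) = -924080/(395*(-264)) = -924080/(-104280) = -924080*(-1/104280) = 23102/2607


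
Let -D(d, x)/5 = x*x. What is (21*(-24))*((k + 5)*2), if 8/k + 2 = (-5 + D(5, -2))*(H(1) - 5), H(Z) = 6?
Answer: -14224/3 ≈ -4741.3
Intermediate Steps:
D(d, x) = -5*x² (D(d, x) = -5*x*x = -5*x²)
k = -8/27 (k = 8/(-2 + (-5 - 5*(-2)²)*(6 - 5)) = 8/(-2 + (-5 - 5*4)*1) = 8/(-2 + (-5 - 20)*1) = 8/(-2 - 25*1) = 8/(-2 - 25) = 8/(-27) = 8*(-1/27) = -8/27 ≈ -0.29630)
(21*(-24))*((k + 5)*2) = (21*(-24))*((-8/27 + 5)*2) = -7112*2/3 = -504*254/27 = -14224/3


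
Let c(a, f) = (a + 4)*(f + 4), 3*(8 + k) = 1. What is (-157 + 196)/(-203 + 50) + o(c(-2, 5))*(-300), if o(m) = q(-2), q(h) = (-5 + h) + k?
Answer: 224387/51 ≈ 4399.7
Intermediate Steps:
k = -23/3 (k = -8 + (⅓)*1 = -8 + ⅓ = -23/3 ≈ -7.6667)
q(h) = -38/3 + h (q(h) = (-5 + h) - 23/3 = -38/3 + h)
c(a, f) = (4 + a)*(4 + f)
o(m) = -44/3 (o(m) = -38/3 - 2 = -44/3)
(-157 + 196)/(-203 + 50) + o(c(-2, 5))*(-300) = (-157 + 196)/(-203 + 50) - 44/3*(-300) = 39/(-153) + 4400 = 39*(-1/153) + 4400 = -13/51 + 4400 = 224387/51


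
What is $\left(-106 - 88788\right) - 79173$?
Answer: $-168067$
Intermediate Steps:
$\left(-106 - 88788\right) - 79173 = -88894 - 79173 = -168067$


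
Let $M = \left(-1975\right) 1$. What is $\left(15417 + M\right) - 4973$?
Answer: $8469$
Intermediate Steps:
$M = -1975$
$\left(15417 + M\right) - 4973 = \left(15417 - 1975\right) - 4973 = 13442 - 4973 = 8469$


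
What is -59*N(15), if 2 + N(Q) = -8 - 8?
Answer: 1062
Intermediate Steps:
N(Q) = -18 (N(Q) = -2 + (-8 - 8) = -2 - 16 = -18)
-59*N(15) = -59*(-18) = 1062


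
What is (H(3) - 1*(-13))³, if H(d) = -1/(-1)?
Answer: 2744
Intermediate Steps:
H(d) = 1 (H(d) = -1*(-1) = 1)
(H(3) - 1*(-13))³ = (1 - 1*(-13))³ = (1 + 13)³ = 14³ = 2744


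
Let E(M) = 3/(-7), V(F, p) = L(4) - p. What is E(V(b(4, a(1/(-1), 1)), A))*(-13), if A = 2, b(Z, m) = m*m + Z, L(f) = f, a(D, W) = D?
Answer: 39/7 ≈ 5.5714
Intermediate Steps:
b(Z, m) = Z + m² (b(Z, m) = m² + Z = Z + m²)
V(F, p) = 4 - p
E(M) = -3/7 (E(M) = 3*(-⅐) = -3/7)
E(V(b(4, a(1/(-1), 1)), A))*(-13) = -3/7*(-13) = 39/7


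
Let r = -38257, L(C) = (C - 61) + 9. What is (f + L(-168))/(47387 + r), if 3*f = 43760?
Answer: 4310/2739 ≈ 1.5736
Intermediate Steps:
L(C) = -52 + C (L(C) = (-61 + C) + 9 = -52 + C)
f = 43760/3 (f = (⅓)*43760 = 43760/3 ≈ 14587.)
(f + L(-168))/(47387 + r) = (43760/3 + (-52 - 168))/(47387 - 38257) = (43760/3 - 220)/9130 = (43100/3)*(1/9130) = 4310/2739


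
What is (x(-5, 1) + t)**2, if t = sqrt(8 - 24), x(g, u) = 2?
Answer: -12 + 16*I ≈ -12.0 + 16.0*I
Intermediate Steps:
t = 4*I (t = sqrt(-16) = 4*I ≈ 4.0*I)
(x(-5, 1) + t)**2 = (2 + 4*I)**2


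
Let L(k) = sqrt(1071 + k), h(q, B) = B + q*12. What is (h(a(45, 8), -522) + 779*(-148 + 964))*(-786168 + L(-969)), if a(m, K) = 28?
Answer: -499592468304 + 635478*sqrt(102) ≈ -4.9959e+11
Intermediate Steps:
h(q, B) = B + 12*q
(h(a(45, 8), -522) + 779*(-148 + 964))*(-786168 + L(-969)) = ((-522 + 12*28) + 779*(-148 + 964))*(-786168 + sqrt(1071 - 969)) = ((-522 + 336) + 779*816)*(-786168 + sqrt(102)) = (-186 + 635664)*(-786168 + sqrt(102)) = 635478*(-786168 + sqrt(102)) = -499592468304 + 635478*sqrt(102)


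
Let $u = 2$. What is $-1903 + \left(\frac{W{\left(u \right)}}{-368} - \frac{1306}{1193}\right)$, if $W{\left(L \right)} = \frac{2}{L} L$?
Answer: $- \frac{417972833}{219512} \approx -1904.1$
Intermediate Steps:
$W{\left(L \right)} = 2$
$-1903 + \left(\frac{W{\left(u \right)}}{-368} - \frac{1306}{1193}\right) = -1903 + \left(\frac{2}{-368} - \frac{1306}{1193}\right) = -1903 + \left(2 \left(- \frac{1}{368}\right) - \frac{1306}{1193}\right) = -1903 - \frac{241497}{219512} = - \frac{417972833}{219512}$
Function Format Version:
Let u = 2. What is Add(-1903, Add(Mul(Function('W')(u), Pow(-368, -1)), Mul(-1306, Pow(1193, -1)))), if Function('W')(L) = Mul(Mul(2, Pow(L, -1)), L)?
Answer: Rational(-417972833, 219512) ≈ -1904.1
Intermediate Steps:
Function('W')(L) = 2
Add(-1903, Add(Mul(Function('W')(u), Pow(-368, -1)), Mul(-1306, Pow(1193, -1)))) = Add(-1903, Add(Mul(2, Pow(-368, -1)), Mul(-1306, Pow(1193, -1)))) = Add(-1903, Add(Mul(2, Rational(-1, 368)), Mul(-1306, Rational(1, 1193)))) = Add(-1903, Add(Rational(-1, 184), Rational(-1306, 1193))) = Add(-1903, Rational(-241497, 219512)) = Rational(-417972833, 219512)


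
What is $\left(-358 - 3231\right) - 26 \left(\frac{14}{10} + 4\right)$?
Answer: $- \frac{18647}{5} \approx -3729.4$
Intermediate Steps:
$\left(-358 - 3231\right) - 26 \left(\frac{14}{10} + 4\right) = -3589 - 26 \left(14 \cdot \frac{1}{10} + 4\right) = -3589 - 26 \left(\frac{7}{5} + 4\right) = -3589 - \frac{702}{5} = - \frac{18647}{5}$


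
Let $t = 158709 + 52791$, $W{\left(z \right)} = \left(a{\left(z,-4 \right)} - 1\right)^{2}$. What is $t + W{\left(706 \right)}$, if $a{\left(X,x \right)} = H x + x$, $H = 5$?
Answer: $212125$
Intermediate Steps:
$a{\left(X,x \right)} = 6 x$ ($a{\left(X,x \right)} = 5 x + x = 6 x$)
$W{\left(z \right)} = 625$ ($W{\left(z \right)} = \left(6 \left(-4\right) - 1\right)^{2} = \left(-24 - 1\right)^{2} = \left(-25\right)^{2} = 625$)
$t = 211500$
$t + W{\left(706 \right)} = 211500 + 625 = 212125$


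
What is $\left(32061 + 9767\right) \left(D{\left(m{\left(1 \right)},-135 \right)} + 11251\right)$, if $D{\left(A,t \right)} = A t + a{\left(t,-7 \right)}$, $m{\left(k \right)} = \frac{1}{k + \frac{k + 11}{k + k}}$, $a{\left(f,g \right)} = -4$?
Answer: $\frac{3287429832}{7} \approx 4.6963 \cdot 10^{8}$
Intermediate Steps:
$m{\left(k \right)} = \frac{1}{k + \frac{11 + k}{2 k}}$
$D{\left(A,t \right)} = -4 + A t$ ($D{\left(A,t \right)} = A t - 4 = -4 + A t$)
$\left(32061 + 9767\right) \left(D{\left(m{\left(1 \right)},-135 \right)} + 11251\right) = \left(32061 + 9767\right) \left(\left(-4 + 2 \cdot 1 \frac{1}{11 + 1 + 2 \cdot 1^{2}} \left(-135\right)\right) + 11251\right) = 41828 \left(\left(-4 + 2 \cdot 1 \frac{1}{11 + 1 + 2 \cdot 1} \left(-135\right)\right) + 11251\right) = 41828 \left(\left(-4 + 2 \cdot 1 \frac{1}{11 + 1 + 2} \left(-135\right)\right) + 11251\right) = 41828 \left(\left(-4 + 2 \cdot 1 \cdot \frac{1}{14} \left(-135\right)\right) + 11251\right) = 41828 \left(\left(-4 + \frac{1}{7} \left(-135\right)\right) + 11251\right) = 41828 \left(\left(-4 - \frac{135}{7}\right) + 11251\right) = 41828 \left(- \frac{163}{7} + 11251\right) = 41828 \cdot \frac{78594}{7} = \frac{3287429832}{7}$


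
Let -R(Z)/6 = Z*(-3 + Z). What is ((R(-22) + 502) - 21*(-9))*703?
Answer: -1834127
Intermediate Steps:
R(Z) = -6*Z*(-3 + Z)
((R(-22) + 502) - 21*(-9))*703 = ((6*(-22)*(3 - 1*(-22)) + 502) - 21*(-9))*703 = ((6*(-22)*(3 + 22) + 502) + 189)*703 = ((6*(-22)*25 + 502) + 189)*703 = ((-3300 + 502) + 189)*703 = (-2798 + 189)*703 = -2609*703 = -1834127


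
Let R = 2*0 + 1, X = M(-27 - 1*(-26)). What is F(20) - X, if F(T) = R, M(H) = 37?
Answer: -36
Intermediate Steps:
X = 37
R = 1 (R = 0 + 1 = 1)
F(T) = 1
F(20) - X = 1 - 1*37 = 1 - 37 = -36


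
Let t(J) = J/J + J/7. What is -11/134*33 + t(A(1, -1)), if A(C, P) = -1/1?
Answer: -1737/938 ≈ -1.8518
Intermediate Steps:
A(C, P) = -1 (A(C, P) = -1*1 = -1)
t(J) = 1 + J/7 (t(J) = 1 + J*(1/7) = 1 + J/7)
-11/134*33 + t(A(1, -1)) = -11/134*33 + (1 + (1/7)*(-1)) = -11*1/134*33 + (1 - 1/7) = -11/134*33 + 6/7 = -363/134 + 6/7 = -1737/938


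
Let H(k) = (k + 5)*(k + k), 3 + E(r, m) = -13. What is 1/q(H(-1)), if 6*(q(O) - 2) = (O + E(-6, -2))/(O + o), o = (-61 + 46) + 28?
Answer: 5/6 ≈ 0.83333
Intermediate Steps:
E(r, m) = -16 (E(r, m) = -3 - 13 = -16)
H(k) = 2*k*(5 + k) (H(k) = (5 + k)*(2*k) = 2*k*(5 + k))
o = 13 (o = -15 + 28 = 13)
q(O) = 2 + (-16 + O)/(6*(13 + O)) (q(O) = 2 + ((O - 16)/(O + 13))/6 = 2 + ((-16 + O)/(13 + O))/6 = 2 + (-16 + O)/(6*(13 + O)))
1/q(H(-1)) = 1/((140 + 13*(2*(-1)*(5 - 1)))/(6*(13 + 2*(-1)*(5 - 1)))) = 1/((140 + 13*(2*(-1)*4))/(6*(13 + 2*(-1)*4))) = 1/((140 + 13*(-8))/(6*(13 - 8))) = 1/((1/6)*(140 - 104)/5) = 1/((1/6)*(1/5)*36) = 1/(6/5) = 5/6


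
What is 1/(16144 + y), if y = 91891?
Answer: 1/108035 ≈ 9.2563e-6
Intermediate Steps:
1/(16144 + y) = 1/(16144 + 91891) = 1/108035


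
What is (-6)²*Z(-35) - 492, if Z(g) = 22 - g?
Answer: 1560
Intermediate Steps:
(-6)²*Z(-35) - 492 = (-6)²*(22 - 1*(-35)) - 492 = 36*(22 + 35) - 492 = 36*57 - 492 = 2052 - 492 = 1560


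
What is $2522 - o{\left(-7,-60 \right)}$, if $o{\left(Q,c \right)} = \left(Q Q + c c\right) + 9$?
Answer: $-1136$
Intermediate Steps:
$o{\left(Q,c \right)} = 9 + Q^{2} + c^{2}$ ($o{\left(Q,c \right)} = \left(Q^{2} + c^{2}\right) + 9 = 9 + Q^{2} + c^{2}$)
$2522 - o{\left(-7,-60 \right)} = 2522 - \left(9 + \left(-7\right)^{2} + \left(-60\right)^{2}\right) = 2522 - \left(9 + 49 + 3600\right) = 2522 - 3658 = -1136$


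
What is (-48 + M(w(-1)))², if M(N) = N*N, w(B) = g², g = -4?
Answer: 43264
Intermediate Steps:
w(B) = 16 (w(B) = (-4)² = 16)
M(N) = N²
(-48 + M(w(-1)))² = (-48 + 16²)² = (-48 + 256)² = 208² = 43264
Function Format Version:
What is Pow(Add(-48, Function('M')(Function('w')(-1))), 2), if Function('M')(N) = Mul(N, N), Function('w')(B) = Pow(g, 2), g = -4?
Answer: 43264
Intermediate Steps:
Function('w')(B) = 16 (Function('w')(B) = Pow(-4, 2) = 16)
Function('M')(N) = Pow(N, 2)
Pow(Add(-48, Function('M')(Function('w')(-1))), 2) = Pow(Add(-48, Pow(16, 2)), 2) = Pow(Add(-48, 256), 2) = Pow(208, 2) = 43264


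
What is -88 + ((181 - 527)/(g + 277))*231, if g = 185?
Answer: -261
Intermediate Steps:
-88 + ((181 - 527)/(g + 277))*231 = -88 + ((181 - 527)/(185 + 277))*231 = -88 - 346/462*231 = -88 - 346*1/462*231 = -88 - 173/231*231 = -88 - 173 = -261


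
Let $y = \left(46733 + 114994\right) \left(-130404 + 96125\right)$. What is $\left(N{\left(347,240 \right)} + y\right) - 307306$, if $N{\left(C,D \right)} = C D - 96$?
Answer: $-5544063955$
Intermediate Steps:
$N{\left(C,D \right)} = -96 + C D$
$y = -5543839833$ ($y = 161727 \left(-34279\right) = -5543839833$)
$\left(N{\left(347,240 \right)} + y\right) - 307306 = \left(\left(-96 + 347 \cdot 240\right) - 5543839833\right) - 307306 = \left(\left(-96 + 83280\right) - 5543839833\right) - 307306 = \left(83184 - 5543839833\right) - 307306 = -5543756649 - 307306 = -5544063955$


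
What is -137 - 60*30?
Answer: -1937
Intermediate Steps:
-137 - 60*30 = -137 - 1800 = -1937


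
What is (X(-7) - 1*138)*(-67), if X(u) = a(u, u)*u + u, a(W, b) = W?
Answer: 6432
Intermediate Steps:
X(u) = u + u² (X(u) = u*u + u = u² + u = u + u²)
(X(-7) - 1*138)*(-67) = (-7*(1 - 7) - 1*138)*(-67) = (-7*(-6) - 138)*(-67) = (42 - 138)*(-67) = -96*(-67) = 6432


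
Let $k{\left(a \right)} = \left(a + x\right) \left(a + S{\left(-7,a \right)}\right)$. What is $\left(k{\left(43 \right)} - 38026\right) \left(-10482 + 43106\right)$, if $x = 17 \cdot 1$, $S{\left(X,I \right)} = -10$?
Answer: $-1175964704$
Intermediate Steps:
$x = 17$
$k{\left(a \right)} = \left(-10 + a\right) \left(17 + a\right)$ ($k{\left(a \right)} = \left(a + 17\right) \left(a - 10\right) = \left(17 + a\right) \left(-10 + a\right) = \left(-10 + a\right) \left(17 + a\right)$)
$\left(k{\left(43 \right)} - 38026\right) \left(-10482 + 43106\right) = \left(\left(-170 + 43^{2} + 7 \cdot 43\right) - 38026\right) \left(-10482 + 43106\right) = \left(\left(-170 + 1849 + 301\right) - 38026\right) 32624 = \left(1980 - 38026\right) 32624 = \left(-36046\right) 32624 = -1175964704$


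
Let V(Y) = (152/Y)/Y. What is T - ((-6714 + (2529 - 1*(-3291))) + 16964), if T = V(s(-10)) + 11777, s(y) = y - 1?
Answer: -519301/121 ≈ -4291.7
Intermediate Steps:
s(y) = -1 + y
V(Y) = 152/Y**2
T = 1425169/121 (T = 152/(-1 - 10)**2 + 11777 = 152/(-11)**2 + 11777 = 152*(1/121) + 11777 = 152/121 + 11777 = 1425169/121 ≈ 11778.)
T - ((-6714 + (2529 - 1*(-3291))) + 16964) = 1425169/121 - ((-6714 + (2529 - 1*(-3291))) + 16964) = 1425169/121 - ((-6714 + (2529 + 3291)) + 16964) = 1425169/121 - ((-6714 + 5820) + 16964) = 1425169/121 - (-894 + 16964) = 1425169/121 - 1*16070 = 1425169/121 - 16070 = -519301/121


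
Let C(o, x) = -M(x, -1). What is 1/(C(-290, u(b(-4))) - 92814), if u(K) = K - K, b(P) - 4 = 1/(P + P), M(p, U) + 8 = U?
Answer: -1/92805 ≈ -1.0775e-5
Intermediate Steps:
M(p, U) = -8 + U
b(P) = 4 + 1/(2*P) (b(P) = 4 + 1/(P + P) = 4 + 1/(2*P))
u(K) = 0
C(o, x) = 9 (C(o, x) = -(-8 - 1) = -1*(-9) = 9)
1/(C(-290, u(b(-4))) - 92814) = 1/(9 - 92814) = 1/(-92805) = -1/92805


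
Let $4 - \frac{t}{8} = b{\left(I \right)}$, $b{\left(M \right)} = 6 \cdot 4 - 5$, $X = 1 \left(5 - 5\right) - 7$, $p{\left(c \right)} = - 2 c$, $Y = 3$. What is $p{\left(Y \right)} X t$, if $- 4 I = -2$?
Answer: $-5040$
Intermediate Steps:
$I = \frac{1}{2}$ ($I = \left(- \frac{1}{4}\right) \left(-2\right) = \frac{1}{2} \approx 0.5$)
$X = -7$ ($X = 1 \left(5 - 5\right) - 7 = 1 \cdot 0 - 7 = 0 - 7 = -7$)
$b{\left(M \right)} = 19$ ($b{\left(M \right)} = 24 - 5 = 19$)
$t = -120$ ($t = 32 - 152 = -120$)
$p{\left(Y \right)} X t = \left(-2\right) 3 \left(-7\right) \left(-120\right) = \left(-6\right) \left(-7\right) \left(-120\right) = 42 \left(-120\right) = -5040$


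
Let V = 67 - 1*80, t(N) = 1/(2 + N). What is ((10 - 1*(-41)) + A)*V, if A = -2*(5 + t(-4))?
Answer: -546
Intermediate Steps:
V = -13 (V = 67 - 80 = -13)
A = -9 (A = -2*(5 + 1/(2 - 4)) = -2*(5 + 1/(-2)) = -2*(5 - ½) = -2*9/2 = -9)
((10 - 1*(-41)) + A)*V = ((10 - 1*(-41)) - 9)*(-13) = ((10 + 41) - 9)*(-13) = (51 - 9)*(-13) = 42*(-13) = -546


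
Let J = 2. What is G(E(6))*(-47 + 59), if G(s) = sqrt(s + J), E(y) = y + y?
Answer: 12*sqrt(14) ≈ 44.900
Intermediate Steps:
E(y) = 2*y
G(s) = sqrt(2 + s) (G(s) = sqrt(s + 2) = sqrt(2 + s))
G(E(6))*(-47 + 59) = sqrt(2 + 2*6)*(-47 + 59) = sqrt(2 + 12)*12 = sqrt(14)*12 = 12*sqrt(14)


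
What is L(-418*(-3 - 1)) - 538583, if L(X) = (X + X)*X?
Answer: 5052585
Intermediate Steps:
L(X) = 2*X**2 (L(X) = (2*X)*X = 2*X**2)
L(-418*(-3 - 1)) - 538583 = 2*(-418*(-3 - 1))**2 - 538583 = 2*(-418*(-4))**2 - 538583 = 2*1672**2 - 538583 = 2*2795584 - 538583 = 5591168 - 538583 = 5052585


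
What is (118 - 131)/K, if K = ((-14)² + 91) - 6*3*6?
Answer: -13/179 ≈ -0.072626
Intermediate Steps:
K = 179 (K = (196 + 91) - 18*6 = 287 - 108 = 179)
(118 - 131)/K = (118 - 131)/179 = -13*1/179 = -13/179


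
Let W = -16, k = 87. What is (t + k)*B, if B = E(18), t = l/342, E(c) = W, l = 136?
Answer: -239120/171 ≈ -1398.4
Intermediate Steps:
E(c) = -16
t = 68/171 (t = 136/342 = 136*(1/342) = 68/171 ≈ 0.39766)
B = -16
(t + k)*B = (68/171 + 87)*(-16) = (14945/171)*(-16) = -239120/171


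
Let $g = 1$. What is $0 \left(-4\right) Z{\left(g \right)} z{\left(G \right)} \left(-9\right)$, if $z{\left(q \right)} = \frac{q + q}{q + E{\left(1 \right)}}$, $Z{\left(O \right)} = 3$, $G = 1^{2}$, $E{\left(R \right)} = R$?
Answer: $0$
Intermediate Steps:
$G = 1$
$z{\left(q \right)} = \frac{2 q}{1 + q}$ ($z{\left(q \right)} = \frac{q + q}{q + 1} = \frac{2 q}{1 + q}$)
$0 \left(-4\right) Z{\left(g \right)} z{\left(G \right)} \left(-9\right) = 0 \left(-4\right) 3 \cdot 2 \cdot 1 \frac{1}{1 + 1} \left(-9\right) = 0 \cdot 3 \cdot 2 \cdot 1 \cdot \frac{1}{2} \left(-9\right) = 0 \cdot 2 \cdot 1 \cdot \frac{1}{2} \left(-9\right) = 0 \cdot 1 \left(-9\right) = 0 \left(-9\right) = 0$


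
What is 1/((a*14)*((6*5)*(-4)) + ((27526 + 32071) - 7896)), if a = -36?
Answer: 1/112181 ≈ 8.9142e-6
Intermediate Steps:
1/((a*14)*((6*5)*(-4)) + ((27526 + 32071) - 7896)) = 1/((-36*14)*((6*5)*(-4)) + ((27526 + 32071) - 7896)) = 1/(-15120*(-4) + (59597 - 7896)) = 1/(-504*(-120) + 51701) = 1/(60480 + 51701) = 1/112181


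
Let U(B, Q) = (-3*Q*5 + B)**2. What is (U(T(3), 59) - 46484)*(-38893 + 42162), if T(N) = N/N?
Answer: 2402623468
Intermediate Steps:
T(N) = 1
U(B, Q) = (B - 15*Q)**2 (U(B, Q) = (-15*Q + B)**2 = (B - 15*Q)**2)
(U(T(3), 59) - 46484)*(-38893 + 42162) = ((1 - 15*59)**2 - 46484)*(-38893 + 42162) = ((1 - 885)**2 - 46484)*3269 = ((-884)**2 - 46484)*3269 = (781456 - 46484)*3269 = 734972*3269 = 2402623468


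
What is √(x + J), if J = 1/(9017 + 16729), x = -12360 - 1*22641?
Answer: I*√23200640890770/25746 ≈ 187.09*I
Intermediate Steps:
x = -35001 (x = -12360 - 22641 = -35001)
J = 1/25746 ≈ 3.8841e-5
√(x + J) = √(-35001 + 1/25746) = √(-901135745/25746) = I*√23200640890770/25746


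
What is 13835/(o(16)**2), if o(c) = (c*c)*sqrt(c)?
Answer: 13835/1048576 ≈ 0.013194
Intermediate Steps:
o(c) = c**(5/2) (o(c) = c**2*sqrt(c) = c**(5/2))
13835/(o(16)**2) = 13835/((16**(5/2))**2) = 13835/(1024**2) = 13835/1048576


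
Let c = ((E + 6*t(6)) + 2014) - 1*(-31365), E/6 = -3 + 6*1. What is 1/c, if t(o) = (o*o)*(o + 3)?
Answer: 1/35341 ≈ 2.8296e-5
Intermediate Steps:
t(o) = o²*(3 + o)
E = 18 (E = 6*(-3 + 6*1) = 6*(-3 + 6) = 6*3 = 18)
c = 35341 (c = ((18 + 6*(6²*(3 + 6))) + 2014) - 1*(-31365) = ((18 + 6*(36*9)) + 2014) + 31365 = ((18 + 6*324) + 2014) + 31365 = ((18 + 1944) + 2014) + 31365 = (1962 + 2014) + 31365 = 3976 + 31365 = 35341)
1/c = 1/35341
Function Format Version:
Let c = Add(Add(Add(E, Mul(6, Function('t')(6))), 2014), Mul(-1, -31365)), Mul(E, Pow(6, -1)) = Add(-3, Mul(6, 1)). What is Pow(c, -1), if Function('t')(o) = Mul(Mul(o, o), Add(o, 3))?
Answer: Rational(1, 35341) ≈ 2.8296e-5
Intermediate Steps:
Function('t')(o) = Mul(Pow(o, 2), Add(3, o))
E = 18 (E = Mul(6, Add(-3, Mul(6, 1))) = Mul(6, Add(-3, 6)) = Mul(6, 3) = 18)
c = 35341 (c = Add(Add(Add(18, Mul(6, Mul(Pow(6, 2), Add(3, 6)))), 2014), Mul(-1, -31365)) = Add(Add(Add(18, Mul(6, Mul(36, 9))), 2014), 31365) = Add(Add(Add(18, Mul(6, 324)), 2014), 31365) = Add(Add(Add(18, 1944), 2014), 31365) = Add(Add(1962, 2014), 31365) = Add(3976, 31365) = 35341)
Pow(c, -1) = Pow(35341, -1) = Rational(1, 35341)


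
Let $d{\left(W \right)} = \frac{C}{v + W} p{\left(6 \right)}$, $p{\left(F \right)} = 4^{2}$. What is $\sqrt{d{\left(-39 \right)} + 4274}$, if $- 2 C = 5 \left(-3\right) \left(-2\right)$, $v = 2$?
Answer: $\frac{\sqrt{5859986}}{37} \approx 65.425$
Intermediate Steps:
$C = -15$ ($C = - \frac{5 \left(-3\right) \left(-2\right)}{2} = - \frac{\left(-15\right) \left(-2\right)}{2} = \left(- \frac{1}{2}\right) 30 = -15$)
$p{\left(F \right)} = 16$
$d{\left(W \right)} = - \frac{240}{2 + W}$ ($d{\left(W \right)} = - \frac{15}{2 + W} 16 = - \frac{240}{2 + W}$)
$\sqrt{d{\left(-39 \right)} + 4274} = \sqrt{- \frac{240}{2 - 39} + 4274} = \sqrt{- \frac{240}{-37} + 4274} = \sqrt{\left(-240\right) \left(- \frac{1}{37}\right) + 4274} = \sqrt{\frac{240}{37} + 4274} = \sqrt{\frac{158378}{37}} = \frac{\sqrt{5859986}}{37}$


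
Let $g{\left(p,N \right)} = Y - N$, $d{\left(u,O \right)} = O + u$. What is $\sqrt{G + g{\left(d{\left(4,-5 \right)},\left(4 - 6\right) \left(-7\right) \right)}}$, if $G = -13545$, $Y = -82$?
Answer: $i \sqrt{13641} \approx 116.79 i$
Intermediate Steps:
$g{\left(p,N \right)} = -82 - N$
$\sqrt{G + g{\left(d{\left(4,-5 \right)},\left(4 - 6\right) \left(-7\right) \right)}} = \sqrt{-13545 - \left(82 + \left(4 - 6\right) \left(-7\right)\right)} = \sqrt{-13545 - \left(82 - -14\right)} = \sqrt{-13545 - 96} = \sqrt{-13641} = i \sqrt{13641}$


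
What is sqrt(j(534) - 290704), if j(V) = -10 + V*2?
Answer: I*sqrt(289646) ≈ 538.19*I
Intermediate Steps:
j(V) = -10 + 2*V
sqrt(j(534) - 290704) = sqrt((-10 + 2*534) - 290704) = sqrt((-10 + 1068) - 290704) = sqrt(1058 - 290704) = sqrt(-289646) = I*sqrt(289646)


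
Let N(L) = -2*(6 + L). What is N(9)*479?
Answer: -14370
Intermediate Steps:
N(L) = -12 - 2*L
N(9)*479 = (-12 - 2*9)*479 = (-12 - 18)*479 = -30*479 = -14370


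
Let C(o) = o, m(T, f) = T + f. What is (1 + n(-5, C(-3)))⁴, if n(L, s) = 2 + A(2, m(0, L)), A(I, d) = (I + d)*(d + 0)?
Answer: 104976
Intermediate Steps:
A(I, d) = d*(I + d) (A(I, d) = (I + d)*d = d*(I + d))
n(L, s) = 2 + L*(2 + L) (n(L, s) = 2 + (0 + L)*(2 + (0 + L)) = 2 + L*(2 + L))
(1 + n(-5, C(-3)))⁴ = (1 + (2 - 5*(2 - 5)))⁴ = (1 + (2 - 5*(-3)))⁴ = (1 + (2 + 15))⁴ = (1 + 17)⁴ = 18⁴ = 104976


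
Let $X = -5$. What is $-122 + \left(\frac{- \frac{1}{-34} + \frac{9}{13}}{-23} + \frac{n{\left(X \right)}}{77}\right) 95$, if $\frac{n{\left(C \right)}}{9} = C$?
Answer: $- \frac{141292539}{782782} \approx -180.5$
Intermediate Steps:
$n{\left(C \right)} = 9 C$
$-122 + \left(\frac{- \frac{1}{-34} + \frac{9}{13}}{-23} + \frac{n{\left(X \right)}}{77}\right) 95 = -122 + \left(\frac{- \frac{1}{-34} + \frac{9}{13}}{-23} + \frac{9 \left(-5\right)}{77}\right) 95 = -122 + \left(\left(\left(-1\right) \left(- \frac{1}{34}\right) + 9 \cdot \frac{1}{13}\right) \left(- \frac{1}{23}\right) - \frac{45}{77}\right) 95 = -122 + \left(\left(\frac{1}{34} + \frac{9}{13}\right) \left(- \frac{1}{23}\right) - \frac{45}{77}\right) 95 = -122 + \left(\frac{319}{442} \left(- \frac{1}{23}\right) - \frac{45}{77}\right) 95 = -122 + \left(- \frac{319}{10166} - \frac{45}{77}\right) 95 = -122 - \frac{45793135}{782782} = - \frac{141292539}{782782}$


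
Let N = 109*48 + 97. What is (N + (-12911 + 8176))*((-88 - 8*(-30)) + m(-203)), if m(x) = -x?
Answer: 210870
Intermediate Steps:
N = 5329 (N = 5232 + 97 = 5329)
(N + (-12911 + 8176))*((-88 - 8*(-30)) + m(-203)) = (5329 + (-12911 + 8176))*((-88 - 8*(-30)) - 1*(-203)) = (5329 - 4735)*((-88 + 240) + 203) = 594*(152 + 203) = 594*355 = 210870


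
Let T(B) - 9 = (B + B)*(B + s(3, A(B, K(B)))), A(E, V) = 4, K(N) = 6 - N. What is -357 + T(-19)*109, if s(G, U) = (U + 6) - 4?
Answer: 54470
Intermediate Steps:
s(G, U) = 2 + U (s(G, U) = (6 + U) - 4 = 2 + U)
T(B) = 9 + 2*B*(6 + B) (T(B) = 9 + (B + B)*(B + (2 + 4)) = 9 + (2*B)*(B + 6) = 9 + (2*B)*(6 + B) = 9 + 2*B*(6 + B))
-357 + T(-19)*109 = -357 + (9 + 2*(-19)² + 12*(-19))*109 = -357 + (9 + 2*361 - 228)*109 = -357 + (9 + 722 - 228)*109 = -357 + 503*109 = -357 + 54827 = 54470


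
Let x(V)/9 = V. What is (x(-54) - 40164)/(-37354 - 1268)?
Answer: 6775/6437 ≈ 1.0525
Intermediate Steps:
x(V) = 9*V
(x(-54) - 40164)/(-37354 - 1268) = (9*(-54) - 40164)/(-37354 - 1268) = (-486 - 40164)/(-38622) = -40650*(-1/38622) = 6775/6437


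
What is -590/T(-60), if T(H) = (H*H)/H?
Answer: 59/6 ≈ 9.8333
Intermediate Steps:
T(H) = H (T(H) = H**2/H = H)
-590/T(-60) = -590/(-60) = -590*(-1/60) = 59/6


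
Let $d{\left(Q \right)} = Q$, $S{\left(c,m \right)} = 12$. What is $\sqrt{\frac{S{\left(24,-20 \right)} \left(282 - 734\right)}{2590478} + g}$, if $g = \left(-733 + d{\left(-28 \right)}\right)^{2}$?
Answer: $\frac{\sqrt{971558906282492473}}{1295239} \approx 761.0$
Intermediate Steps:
$g = 579121$ ($g = \left(-733 - 28\right)^{2} = \left(-761\right)^{2} = 579121$)
$\sqrt{\frac{S{\left(24,-20 \right)} \left(282 - 734\right)}{2590478} + g} = \sqrt{\frac{12 \left(282 - 734\right)}{2590478} + 579121} = \sqrt{12 \left(-452\right) \frac{1}{2590478} + 579121} = \sqrt{\left(-5424\right) \frac{1}{2590478} + 579121} = \sqrt{- \frac{2712}{1295239} + 579121} = \sqrt{\frac{750100102207}{1295239}} = \frac{\sqrt{971558906282492473}}{1295239}$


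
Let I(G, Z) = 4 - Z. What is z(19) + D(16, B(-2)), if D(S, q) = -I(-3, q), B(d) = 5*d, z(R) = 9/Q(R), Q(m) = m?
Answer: -257/19 ≈ -13.526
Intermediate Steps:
z(R) = 9/R
D(S, q) = -4 + q (D(S, q) = -(4 - q) = -4 + q)
z(19) + D(16, B(-2)) = 9/19 + (-4 + 5*(-2)) = 9*(1/19) + (-4 - 10) = 9/19 - 14 = -257/19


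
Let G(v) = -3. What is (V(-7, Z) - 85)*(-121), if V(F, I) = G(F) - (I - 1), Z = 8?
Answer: 11495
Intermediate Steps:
V(F, I) = -2 - I (V(F, I) = -3 - (I - 1) = -3 - (-1 + I) = -3 + (1 - I) = -2 - I)
(V(-7, Z) - 85)*(-121) = ((-2 - 1*8) - 85)*(-121) = ((-2 - 8) - 85)*(-121) = (-10 - 85)*(-121) = -95*(-121) = 11495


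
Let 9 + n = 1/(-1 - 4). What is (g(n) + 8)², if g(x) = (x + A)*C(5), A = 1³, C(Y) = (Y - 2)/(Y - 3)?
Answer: 1849/100 ≈ 18.490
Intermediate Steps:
n = -46/5 (n = -9 + 1/(-1 - 4) = -9 + 1/(-5) = -9 - ⅕ = -46/5 ≈ -9.2000)
C(Y) = (-2 + Y)/(-3 + Y)
A = 1
g(x) = 3/2 + 3*x/2 (g(x) = (x + 1)*((-2 + 5)/(-3 + 5)) = (1 + x)*(3/2) = 3/2 + 3*x/2)
(g(n) + 8)² = ((3/2 + (3/2)*(-46/5)) + 8)² = ((3/2 - 69/5) + 8)² = (-123/10 + 8)² = (-43/10)² = 1849/100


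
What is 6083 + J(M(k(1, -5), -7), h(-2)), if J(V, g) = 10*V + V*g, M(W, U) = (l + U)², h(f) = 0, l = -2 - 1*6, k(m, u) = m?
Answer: 8333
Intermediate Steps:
l = -8 (l = -2 - 6 = -8)
M(W, U) = (-8 + U)²
6083 + J(M(k(1, -5), -7), h(-2)) = 6083 + (-8 - 7)²*(10 + 0) = 6083 + (-15)²*10 = 6083 + 225*10 = 6083 + 2250 = 8333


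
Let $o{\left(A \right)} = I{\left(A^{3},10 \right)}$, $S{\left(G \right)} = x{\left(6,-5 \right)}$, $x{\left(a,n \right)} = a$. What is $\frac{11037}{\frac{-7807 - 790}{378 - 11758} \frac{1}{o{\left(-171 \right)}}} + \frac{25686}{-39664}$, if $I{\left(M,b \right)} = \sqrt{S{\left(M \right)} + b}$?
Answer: $\frac{9963570476409}{170495704} \approx 58439.0$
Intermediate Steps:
$S{\left(G \right)} = 6$
$I{\left(M,b \right)} = \sqrt{6 + b}$
$o{\left(A \right)} = 4$ ($o{\left(A \right)} = \sqrt{6 + 10} = \sqrt{16} = 4$)
$\frac{11037}{\frac{-7807 - 790}{378 - 11758} \frac{1}{o{\left(-171 \right)}}} + \frac{25686}{-39664} = \frac{11037}{\frac{-7807 - 790}{378 - 11758} \cdot \frac{1}{4}} + \frac{25686}{-39664} = \frac{11037}{- \frac{8597}{-11380} \cdot \frac{1}{4}} + 25686 \left(- \frac{1}{39664}\right) = \frac{11037}{\left(-8597\right) \left(- \frac{1}{11380}\right) \frac{1}{4}} - \frac{12843}{19832} = \frac{11037}{\frac{8597}{11380} \cdot \frac{1}{4}} - \frac{12843}{19832} = \frac{11037}{\frac{8597}{45520}} - \frac{12843}{19832} = 11037 \cdot \frac{45520}{8597} - \frac{12843}{19832} = \frac{502404240}{8597} - \frac{12843}{19832} = \frac{9963570476409}{170495704}$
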